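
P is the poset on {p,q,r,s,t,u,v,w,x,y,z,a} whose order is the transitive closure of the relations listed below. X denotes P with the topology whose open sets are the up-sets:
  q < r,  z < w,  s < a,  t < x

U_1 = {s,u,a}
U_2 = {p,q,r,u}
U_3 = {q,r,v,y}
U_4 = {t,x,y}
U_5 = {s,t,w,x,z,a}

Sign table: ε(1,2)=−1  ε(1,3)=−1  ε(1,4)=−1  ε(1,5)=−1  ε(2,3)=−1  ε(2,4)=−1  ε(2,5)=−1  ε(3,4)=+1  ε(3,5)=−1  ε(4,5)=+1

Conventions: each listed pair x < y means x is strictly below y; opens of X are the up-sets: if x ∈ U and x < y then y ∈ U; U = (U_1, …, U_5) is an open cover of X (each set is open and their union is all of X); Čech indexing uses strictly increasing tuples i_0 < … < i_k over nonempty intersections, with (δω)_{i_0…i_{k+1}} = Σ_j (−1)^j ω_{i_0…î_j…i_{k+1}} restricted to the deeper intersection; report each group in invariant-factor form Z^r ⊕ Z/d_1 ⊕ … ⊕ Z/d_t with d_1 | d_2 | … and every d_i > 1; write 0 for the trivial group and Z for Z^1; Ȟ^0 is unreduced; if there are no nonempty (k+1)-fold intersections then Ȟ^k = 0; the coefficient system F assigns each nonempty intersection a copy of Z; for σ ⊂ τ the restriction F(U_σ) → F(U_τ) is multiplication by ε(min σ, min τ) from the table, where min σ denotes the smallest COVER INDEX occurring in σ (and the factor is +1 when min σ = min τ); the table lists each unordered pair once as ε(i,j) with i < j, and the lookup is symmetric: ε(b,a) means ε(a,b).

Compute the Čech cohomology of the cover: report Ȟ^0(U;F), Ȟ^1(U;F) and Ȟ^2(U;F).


nonempty intersections:
  U12={u} U15={s,a} U23={q,r} U34={y} U45={t,x}
C dims 5,5; δ0: rk 5, SNF 1^4·2
Ȟ^0: (5−5)−0=0 ⇒ 0
Ȟ^1: (5−0)−5=0 plus torsion [2] ⇒ Z/2
Ȟ^2: (0−0)−0=0 ⇒ 0

Ȟ^0 ≅ 0, Ȟ^1 ≅ Z/2 and Ȟ^2 ≅ 0


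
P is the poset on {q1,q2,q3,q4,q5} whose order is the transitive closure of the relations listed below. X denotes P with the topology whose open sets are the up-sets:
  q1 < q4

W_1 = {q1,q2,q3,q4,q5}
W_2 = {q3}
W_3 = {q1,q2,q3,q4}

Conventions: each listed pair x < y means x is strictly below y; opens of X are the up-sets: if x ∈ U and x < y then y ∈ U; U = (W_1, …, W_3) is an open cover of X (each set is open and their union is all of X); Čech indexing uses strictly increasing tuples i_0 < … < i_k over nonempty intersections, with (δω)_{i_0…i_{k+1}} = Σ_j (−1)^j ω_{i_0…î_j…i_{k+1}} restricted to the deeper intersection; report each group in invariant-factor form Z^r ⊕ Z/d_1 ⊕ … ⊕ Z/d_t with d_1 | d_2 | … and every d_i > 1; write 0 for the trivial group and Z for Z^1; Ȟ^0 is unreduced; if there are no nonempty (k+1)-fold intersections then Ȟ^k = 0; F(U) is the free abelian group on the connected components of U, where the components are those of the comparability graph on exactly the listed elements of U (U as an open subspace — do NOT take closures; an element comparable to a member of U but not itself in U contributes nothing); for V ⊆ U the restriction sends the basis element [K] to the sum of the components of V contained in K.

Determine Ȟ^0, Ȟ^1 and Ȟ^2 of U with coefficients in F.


Ȟ^0(U;F) ≅ Z^4, Ȟ^1(U;F) ≅ 0, Ȟ^2(U;F) ≅ 0

nerve of the cover:
  W12={q3} W13={q1,q2,q3,q4} W23={q3}
  W123={q3}
components per intersection:
  W1: {q1,q4} {q2} {q3} {q5}
  W2: {q3}
  W3: {q1,q4} {q2} {q3}
  W12: {q3}
  W13: {q1,q4} {q2} {q3}
  W23: {q3}
  W123: {q3}
C dims 8,5,1; δ0: rk 4, SNF 1^4; δ1: rk 1, SNF 1^1
Ȟ^0 = (8 − 4) − 0 = 4, so Ȟ^0 ≅ Z^4
Ȟ^1 = (5 − 1) − 4 = 0, so Ȟ^1 ≅ 0
Ȟ^2 = (1 − 0) − 1 = 0, so Ȟ^2 ≅ 0


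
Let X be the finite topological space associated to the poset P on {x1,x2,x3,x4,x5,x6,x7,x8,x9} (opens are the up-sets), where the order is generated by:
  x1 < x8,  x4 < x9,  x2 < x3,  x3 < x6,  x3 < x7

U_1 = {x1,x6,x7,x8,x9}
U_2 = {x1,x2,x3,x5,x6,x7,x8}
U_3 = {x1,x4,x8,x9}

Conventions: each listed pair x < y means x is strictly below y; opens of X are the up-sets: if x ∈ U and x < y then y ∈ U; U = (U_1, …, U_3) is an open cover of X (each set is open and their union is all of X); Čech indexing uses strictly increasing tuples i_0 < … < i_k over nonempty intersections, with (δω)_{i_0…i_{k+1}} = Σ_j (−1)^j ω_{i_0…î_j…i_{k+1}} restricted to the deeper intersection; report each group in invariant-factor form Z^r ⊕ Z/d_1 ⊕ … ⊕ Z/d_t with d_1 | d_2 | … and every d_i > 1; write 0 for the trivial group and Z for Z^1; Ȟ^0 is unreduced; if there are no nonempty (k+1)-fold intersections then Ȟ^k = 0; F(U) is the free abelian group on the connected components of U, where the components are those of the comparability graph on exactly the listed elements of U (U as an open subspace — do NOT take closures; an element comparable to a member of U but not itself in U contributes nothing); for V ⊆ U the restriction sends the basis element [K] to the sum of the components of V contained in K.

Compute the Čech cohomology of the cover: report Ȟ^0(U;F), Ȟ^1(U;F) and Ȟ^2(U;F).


nerve of the cover:
  U12={x1,x6,x7,x8} U13={x1,x8,x9} U23={x1,x8}
  U123={x1,x8}
components per intersection:
  U1: {x1,x8} {x6} {x7} {x9}
  U2: {x1,x8} {x2,x3,x6,x7} {x5}
  U3: {x1,x8} {x4,x9}
  U12: {x1,x8} {x6} {x7}
  U13: {x1,x8} {x9}
  U23: {x1,x8}
  U123: {x1,x8}
C dims 9,6,1; δ0: rk 5, SNF 1^5; δ1: rk 1, SNF 1^1
Ȟ^0 = (9 − 5) − 0 = 4, so Ȟ^0 ≅ Z^4
Ȟ^1 = (6 − 1) − 5 = 0, so Ȟ^1 ≅ 0
Ȟ^2 = (1 − 0) − 1 = 0, so Ȟ^2 ≅ 0

Ȟ^0 ≅ Z^4, Ȟ^1 ≅ 0, Ȟ^2 ≅ 0


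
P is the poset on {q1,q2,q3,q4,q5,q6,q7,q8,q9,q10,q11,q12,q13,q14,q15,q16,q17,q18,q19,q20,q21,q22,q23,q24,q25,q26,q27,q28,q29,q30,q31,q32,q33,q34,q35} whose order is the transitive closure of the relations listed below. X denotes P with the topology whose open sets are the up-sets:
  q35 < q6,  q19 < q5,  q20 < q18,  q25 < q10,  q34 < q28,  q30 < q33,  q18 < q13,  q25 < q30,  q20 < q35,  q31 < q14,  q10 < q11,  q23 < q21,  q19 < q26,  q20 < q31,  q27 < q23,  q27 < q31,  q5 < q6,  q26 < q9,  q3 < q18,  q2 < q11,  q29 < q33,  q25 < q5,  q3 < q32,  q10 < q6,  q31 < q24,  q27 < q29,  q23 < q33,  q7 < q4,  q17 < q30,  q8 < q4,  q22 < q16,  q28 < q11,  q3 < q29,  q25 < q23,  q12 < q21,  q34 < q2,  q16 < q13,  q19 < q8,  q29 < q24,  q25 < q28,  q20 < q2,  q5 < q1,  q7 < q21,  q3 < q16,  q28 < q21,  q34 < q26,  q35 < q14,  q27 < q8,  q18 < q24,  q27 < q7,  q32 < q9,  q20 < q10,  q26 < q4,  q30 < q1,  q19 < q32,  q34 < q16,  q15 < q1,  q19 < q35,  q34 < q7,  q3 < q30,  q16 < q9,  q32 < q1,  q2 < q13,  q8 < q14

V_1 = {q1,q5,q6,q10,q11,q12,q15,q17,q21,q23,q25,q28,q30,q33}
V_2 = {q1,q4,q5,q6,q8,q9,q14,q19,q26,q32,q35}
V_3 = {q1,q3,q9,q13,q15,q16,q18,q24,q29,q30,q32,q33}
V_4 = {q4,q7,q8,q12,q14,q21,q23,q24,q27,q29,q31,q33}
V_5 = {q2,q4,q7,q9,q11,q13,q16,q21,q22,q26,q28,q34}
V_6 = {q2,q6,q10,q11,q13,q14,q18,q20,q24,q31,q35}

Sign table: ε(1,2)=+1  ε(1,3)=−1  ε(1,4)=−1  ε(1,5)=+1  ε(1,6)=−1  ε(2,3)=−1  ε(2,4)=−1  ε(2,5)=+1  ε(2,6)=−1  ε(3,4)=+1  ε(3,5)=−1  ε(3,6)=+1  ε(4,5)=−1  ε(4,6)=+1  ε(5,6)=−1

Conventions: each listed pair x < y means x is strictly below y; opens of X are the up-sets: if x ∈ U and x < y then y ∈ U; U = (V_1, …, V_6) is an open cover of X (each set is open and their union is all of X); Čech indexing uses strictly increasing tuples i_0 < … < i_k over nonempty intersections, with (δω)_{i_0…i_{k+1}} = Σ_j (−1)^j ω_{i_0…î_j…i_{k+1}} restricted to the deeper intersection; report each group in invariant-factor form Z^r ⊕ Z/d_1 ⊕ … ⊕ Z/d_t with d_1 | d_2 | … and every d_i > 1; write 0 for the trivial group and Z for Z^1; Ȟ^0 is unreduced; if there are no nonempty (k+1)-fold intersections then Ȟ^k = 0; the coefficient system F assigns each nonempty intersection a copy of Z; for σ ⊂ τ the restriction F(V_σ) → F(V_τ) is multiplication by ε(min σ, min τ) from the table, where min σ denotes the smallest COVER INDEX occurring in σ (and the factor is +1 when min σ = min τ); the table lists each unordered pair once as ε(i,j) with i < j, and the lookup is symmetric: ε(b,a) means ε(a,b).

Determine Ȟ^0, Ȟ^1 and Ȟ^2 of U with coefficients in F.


Ȟ^0 ≅ Z; Ȟ^1 ≅ 0; Ȟ^2 ≅ Z/2

nonempty intersections:
  V12={q1,q5,q6} V13={q1,q15,q30,q33} V14={q12,q21,q23,q33} V15={q11,q21,q28} V16={q6,q10,q11} V23={q1,q9,q32} V24={q4,q8,q14} V25={q4,q9,q26} V26={q6,q14,q35} V34={q24,q29,q33} V35={q9,q13,q16} V36={q13,q18,q24} V45={q4,q7,q21} V46={q14,q24,q31} V56={q2,q11,q13}
  V123={q1} V126={q6} V134={q33} V145={q21} V156={q11} V235={q9} V245={q4} V246={q14} V346={q24} V356={q13}
C dims 6,15,10; δ0: rk 5, SNF 1^5; δ1: rk 10, SNF 1^9·2
Ȟ^0: (6−5)−0=1 ⇒ Z
Ȟ^1: (15−10)−5=0 ⇒ 0
Ȟ^2: (10−0)−10=0 plus torsion [2] ⇒ Z/2


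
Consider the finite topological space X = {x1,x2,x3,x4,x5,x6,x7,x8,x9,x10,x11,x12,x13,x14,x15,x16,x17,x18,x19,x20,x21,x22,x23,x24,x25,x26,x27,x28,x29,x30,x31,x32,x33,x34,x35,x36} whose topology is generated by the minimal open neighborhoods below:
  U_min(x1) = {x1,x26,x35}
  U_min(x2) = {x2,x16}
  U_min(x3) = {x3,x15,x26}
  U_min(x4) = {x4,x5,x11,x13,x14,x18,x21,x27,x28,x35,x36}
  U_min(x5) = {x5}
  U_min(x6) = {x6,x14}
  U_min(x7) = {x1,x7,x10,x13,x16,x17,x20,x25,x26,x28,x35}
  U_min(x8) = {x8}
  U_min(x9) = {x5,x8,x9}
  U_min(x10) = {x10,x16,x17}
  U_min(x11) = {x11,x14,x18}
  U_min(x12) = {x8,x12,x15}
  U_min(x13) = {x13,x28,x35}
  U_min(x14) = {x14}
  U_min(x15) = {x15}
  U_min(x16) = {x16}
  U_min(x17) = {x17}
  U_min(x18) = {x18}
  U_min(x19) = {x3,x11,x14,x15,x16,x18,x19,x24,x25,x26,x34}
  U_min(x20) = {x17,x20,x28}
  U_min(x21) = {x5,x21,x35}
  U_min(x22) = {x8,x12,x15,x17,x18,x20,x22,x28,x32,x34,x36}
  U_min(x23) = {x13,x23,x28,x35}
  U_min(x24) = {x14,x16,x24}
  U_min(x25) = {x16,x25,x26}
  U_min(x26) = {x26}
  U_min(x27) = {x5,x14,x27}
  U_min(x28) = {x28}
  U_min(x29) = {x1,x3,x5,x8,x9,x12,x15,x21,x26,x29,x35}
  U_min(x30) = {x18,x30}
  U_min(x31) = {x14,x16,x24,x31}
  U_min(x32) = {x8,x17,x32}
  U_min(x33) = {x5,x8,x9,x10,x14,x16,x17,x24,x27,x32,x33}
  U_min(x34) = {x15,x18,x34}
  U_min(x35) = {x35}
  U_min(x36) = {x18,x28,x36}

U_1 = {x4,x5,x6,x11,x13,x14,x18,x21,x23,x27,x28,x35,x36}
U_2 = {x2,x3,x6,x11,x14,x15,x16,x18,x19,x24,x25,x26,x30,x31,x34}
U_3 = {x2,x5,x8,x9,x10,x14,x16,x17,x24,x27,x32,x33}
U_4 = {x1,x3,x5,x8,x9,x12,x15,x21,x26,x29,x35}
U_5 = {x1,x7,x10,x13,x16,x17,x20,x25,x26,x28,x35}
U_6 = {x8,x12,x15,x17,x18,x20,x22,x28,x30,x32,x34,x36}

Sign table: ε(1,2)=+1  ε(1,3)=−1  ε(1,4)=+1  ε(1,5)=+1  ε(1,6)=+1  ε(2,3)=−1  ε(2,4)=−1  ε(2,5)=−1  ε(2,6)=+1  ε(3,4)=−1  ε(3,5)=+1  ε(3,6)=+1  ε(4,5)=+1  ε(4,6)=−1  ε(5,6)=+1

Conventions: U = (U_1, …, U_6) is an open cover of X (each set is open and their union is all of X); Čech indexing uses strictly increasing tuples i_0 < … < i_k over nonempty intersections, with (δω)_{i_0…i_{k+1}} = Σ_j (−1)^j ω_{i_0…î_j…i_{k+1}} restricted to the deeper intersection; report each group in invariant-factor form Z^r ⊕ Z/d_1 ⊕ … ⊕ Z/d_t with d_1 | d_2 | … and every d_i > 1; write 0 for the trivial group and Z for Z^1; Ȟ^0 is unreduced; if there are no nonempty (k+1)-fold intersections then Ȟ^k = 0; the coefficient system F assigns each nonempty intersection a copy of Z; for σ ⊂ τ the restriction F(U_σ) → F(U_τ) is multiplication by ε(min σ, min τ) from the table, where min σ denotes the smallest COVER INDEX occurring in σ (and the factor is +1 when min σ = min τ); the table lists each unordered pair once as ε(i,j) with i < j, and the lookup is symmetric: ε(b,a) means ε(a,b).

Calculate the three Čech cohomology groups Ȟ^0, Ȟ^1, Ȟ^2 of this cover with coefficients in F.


cover nerve:
  U12={x6,x11,x14,x18} U13={x5,x14,x27} U14={x5,x21,x35} U15={x13,x28,x35} U16={x18,x28,x36} U23={x2,x14,x16,x24} U24={x3,x15,x26} U25={x16,x25,x26} U26={x15,x18,x30,x34} U34={x5,x8,x9} U35={x10,x16,x17} U36={x8,x17,x32} U45={x1,x26,x35} U46={x8,x12,x15} U56={x17,x20,x28}
  U123={x14} U126={x18} U134={x5} U145={x35} U156={x28} U235={x16} U245={x26} U246={x15} U346={x8} U356={x17}
C dims 6,15,10; δ0: rk 6, SNF 1^5·2; δ1: rk 9, SNF 1^9
Ȟ^0: (6−6)−0=0 ⇒ 0
Ȟ^1: (15−9)−6=0 plus torsion [2] ⇒ Z/2
Ȟ^2: (10−0)−9=1 ⇒ Z

Ȟ^0 ≅ 0,  Ȟ^1 ≅ Z/2,  Ȟ^2 ≅ Z


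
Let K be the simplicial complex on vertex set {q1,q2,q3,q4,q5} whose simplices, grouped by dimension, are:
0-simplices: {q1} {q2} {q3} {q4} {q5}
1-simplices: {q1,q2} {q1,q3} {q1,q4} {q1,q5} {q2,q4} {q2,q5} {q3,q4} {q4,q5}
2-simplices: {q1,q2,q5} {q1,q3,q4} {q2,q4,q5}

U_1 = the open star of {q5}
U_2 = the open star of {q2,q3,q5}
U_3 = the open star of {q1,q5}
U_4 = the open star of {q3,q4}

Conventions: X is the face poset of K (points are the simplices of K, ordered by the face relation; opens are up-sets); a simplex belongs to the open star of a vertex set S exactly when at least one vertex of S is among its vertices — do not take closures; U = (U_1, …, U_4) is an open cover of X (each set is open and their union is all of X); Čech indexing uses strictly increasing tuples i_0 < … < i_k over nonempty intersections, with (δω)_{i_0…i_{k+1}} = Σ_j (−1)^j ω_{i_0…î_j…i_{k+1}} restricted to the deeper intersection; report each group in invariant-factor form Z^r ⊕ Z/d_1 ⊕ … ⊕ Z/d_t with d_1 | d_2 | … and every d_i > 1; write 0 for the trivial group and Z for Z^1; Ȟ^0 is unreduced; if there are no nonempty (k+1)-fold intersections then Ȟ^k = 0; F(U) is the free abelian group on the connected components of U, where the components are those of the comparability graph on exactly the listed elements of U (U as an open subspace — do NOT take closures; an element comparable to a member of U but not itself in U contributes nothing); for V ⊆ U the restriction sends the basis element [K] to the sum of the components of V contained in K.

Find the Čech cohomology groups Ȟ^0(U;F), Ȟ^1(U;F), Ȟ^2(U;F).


nonempty intersections:
  U1={{q5},{q1,q5},{q2,q5},{q4,q5},{q1,q2,q5},{q2,q4,q5}} U2={{q2},{q3},{q5},{q1,q2},{q1,q3},{q1,q5},{q2,q4},{q2,q5},{q3,q4},{q4,q5},{q1,q2,q5},{q1,q3,q4},{q2,q4,q5}} U3={{q1},{q5},{q1,q2},{q1,q3},{q1,q4},{q1,q5},{q2,q5},{q4,q5},{q1,q2,q5},{q1,q3,q4},{q2,q4,q5}} U4={{q3},{q4},{q1,q3},{q1,q4},{q2,q4},{q3,q4},{q4,q5},{q1,q3,q4},{q2,q4,q5}}
  U12={{q5},{q1,q5},{q2,q5},{q4,q5},{q1,q2,q5},{q2,q4,q5}} U13={{q5},{q1,q5},{q2,q5},{q4,q5},{q1,q2,q5},{q2,q4,q5}} U14={{q4,q5},{q2,q4,q5}} U23={{q5},{q1,q2},{q1,q3},{q1,q5},{q2,q5},{q4,q5},{q1,q2,q5},{q1,q3,q4},{q2,q4,q5}} U24={{q3},{q1,q3},{q2,q4},{q3,q4},{q4,q5},{q1,q3,q4},{q2,q4,q5}} U34={{q1,q3},{q1,q4},{q4,q5},{q1,q3,q4},{q2,q4,q5}}
  U123={{q5},{q1,q5},{q2,q5},{q4,q5},{q1,q2,q5},{q2,q4,q5}} U124={{q4,q5},{q2,q4,q5}} U134={{q4,q5},{q2,q4,q5}} U234={{q1,q3},{q4,q5},{q1,q3,q4},{q2,q4,q5}}
  U1234={{q4,q5},{q2,q4,q5}}
components per intersection:
  U1: {{q5},{q1,q5},{q2,q5},{q4,q5},{q1,q2,q5},{q2,q4,q5}}
  U2: {{q2},{q5},{q1,q2},{q1,q5},{q2,q4},{q2,q5},{q4,q5},{q1,q2,q5},{q2,q4,q5}} {{q3},{q1,q3},{q3,q4},{q1,q3,q4}}
  U3: {{q1},{q5},{q1,q2},{q1,q3},{q1,q4},{q1,q5},{q2,q5},{q4,q5},{q1,q2,q5},{q1,q3,q4},{q2,q4,q5}}
  U4: {{q3},{q4},{q1,q3},{q1,q4},{q2,q4},{q3,q4},{q4,q5},{q1,q3,q4},{q2,q4,q5}}
  U12: {{q5},{q1,q5},{q2,q5},{q4,q5},{q1,q2,q5},{q2,q4,q5}}
  U13: {{q5},{q1,q5},{q2,q5},{q4,q5},{q1,q2,q5},{q2,q4,q5}}
  U14: {{q4,q5},{q2,q4,q5}}
  U23: {{q5},{q1,q2},{q1,q5},{q2,q5},{q4,q5},{q1,q2,q5},{q2,q4,q5}} {{q1,q3},{q1,q3,q4}}
  U24: {{q3},{q1,q3},{q3,q4},{q1,q3,q4}} {{q2,q4},{q4,q5},{q2,q4,q5}}
  U34: {{q1,q3},{q1,q4},{q1,q3,q4}} {{q4,q5},{q2,q4,q5}}
  U123: {{q5},{q1,q5},{q2,q5},{q4,q5},{q1,q2,q5},{q2,q4,q5}}
  U124: {{q4,q5},{q2,q4,q5}}
  U134: {{q4,q5},{q2,q4,q5}}
  U234: {{q1,q3},{q1,q3,q4}} {{q4,q5},{q2,q4,q5}}
  U1234: {{q4,q5},{q2,q4,q5}}
C dims 5,9,5,1; δ0: rk 4, SNF 1^4; δ1: rk 4, SNF 1^4; δ2: rk 1, SNF 1^1
Ȟ^0: (5−4)−0=1 ⇒ Z
Ȟ^1: (9−4)−4=1 ⇒ Z
Ȟ^2: (5−1)−4=0 ⇒ 0

Ȟ^0 = Z, Ȟ^1 = Z, Ȟ^2 = 0


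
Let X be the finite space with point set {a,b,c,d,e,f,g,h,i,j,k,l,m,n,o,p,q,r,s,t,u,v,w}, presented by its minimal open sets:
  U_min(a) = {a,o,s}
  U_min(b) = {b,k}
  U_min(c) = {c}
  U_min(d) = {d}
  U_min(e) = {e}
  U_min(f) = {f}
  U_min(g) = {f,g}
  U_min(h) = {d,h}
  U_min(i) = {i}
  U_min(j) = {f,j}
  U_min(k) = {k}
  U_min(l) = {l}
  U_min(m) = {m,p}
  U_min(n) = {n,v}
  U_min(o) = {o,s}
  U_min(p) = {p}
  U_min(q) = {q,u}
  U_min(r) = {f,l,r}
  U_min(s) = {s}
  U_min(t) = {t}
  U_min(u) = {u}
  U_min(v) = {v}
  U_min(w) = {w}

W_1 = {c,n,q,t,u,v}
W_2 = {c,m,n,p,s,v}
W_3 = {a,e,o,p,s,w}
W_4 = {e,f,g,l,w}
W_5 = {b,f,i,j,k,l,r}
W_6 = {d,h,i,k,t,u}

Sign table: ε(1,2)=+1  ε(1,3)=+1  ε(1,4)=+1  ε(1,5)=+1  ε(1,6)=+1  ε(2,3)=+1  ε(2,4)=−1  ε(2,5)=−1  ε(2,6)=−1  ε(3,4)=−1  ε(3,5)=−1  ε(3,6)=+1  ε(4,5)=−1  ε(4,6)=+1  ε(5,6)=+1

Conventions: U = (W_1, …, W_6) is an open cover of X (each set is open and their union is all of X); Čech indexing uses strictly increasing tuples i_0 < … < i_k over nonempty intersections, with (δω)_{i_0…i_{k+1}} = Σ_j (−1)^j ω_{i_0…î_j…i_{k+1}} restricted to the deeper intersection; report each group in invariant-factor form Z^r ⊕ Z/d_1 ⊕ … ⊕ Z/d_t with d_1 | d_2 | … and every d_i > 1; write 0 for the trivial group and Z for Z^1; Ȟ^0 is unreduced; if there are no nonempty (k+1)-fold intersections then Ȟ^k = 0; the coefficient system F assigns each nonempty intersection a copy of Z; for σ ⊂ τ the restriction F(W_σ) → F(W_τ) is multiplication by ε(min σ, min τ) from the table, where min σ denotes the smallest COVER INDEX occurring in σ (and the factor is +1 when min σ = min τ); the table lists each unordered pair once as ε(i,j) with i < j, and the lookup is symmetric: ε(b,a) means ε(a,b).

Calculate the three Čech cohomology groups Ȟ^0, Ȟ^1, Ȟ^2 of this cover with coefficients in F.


Ȟ^0 ≅ Z, Ȟ^1 ≅ Z, Ȟ^2 ≅ 0

nerve of the cover:
  W12={c,n,v} W16={t,u} W23={p,s} W34={e,w} W45={f,l} W56={i,k}
C dims 6,6; δ0: rk 5, SNF 1^5
Ȟ^0 = (6 − 5) − 0 = 1, so Ȟ^0 ≅ Z
Ȟ^1 = (6 − 0) − 5 = 1, so Ȟ^1 ≅ Z
Ȟ^2 = (0 − 0) − 0 = 0, so Ȟ^2 ≅ 0


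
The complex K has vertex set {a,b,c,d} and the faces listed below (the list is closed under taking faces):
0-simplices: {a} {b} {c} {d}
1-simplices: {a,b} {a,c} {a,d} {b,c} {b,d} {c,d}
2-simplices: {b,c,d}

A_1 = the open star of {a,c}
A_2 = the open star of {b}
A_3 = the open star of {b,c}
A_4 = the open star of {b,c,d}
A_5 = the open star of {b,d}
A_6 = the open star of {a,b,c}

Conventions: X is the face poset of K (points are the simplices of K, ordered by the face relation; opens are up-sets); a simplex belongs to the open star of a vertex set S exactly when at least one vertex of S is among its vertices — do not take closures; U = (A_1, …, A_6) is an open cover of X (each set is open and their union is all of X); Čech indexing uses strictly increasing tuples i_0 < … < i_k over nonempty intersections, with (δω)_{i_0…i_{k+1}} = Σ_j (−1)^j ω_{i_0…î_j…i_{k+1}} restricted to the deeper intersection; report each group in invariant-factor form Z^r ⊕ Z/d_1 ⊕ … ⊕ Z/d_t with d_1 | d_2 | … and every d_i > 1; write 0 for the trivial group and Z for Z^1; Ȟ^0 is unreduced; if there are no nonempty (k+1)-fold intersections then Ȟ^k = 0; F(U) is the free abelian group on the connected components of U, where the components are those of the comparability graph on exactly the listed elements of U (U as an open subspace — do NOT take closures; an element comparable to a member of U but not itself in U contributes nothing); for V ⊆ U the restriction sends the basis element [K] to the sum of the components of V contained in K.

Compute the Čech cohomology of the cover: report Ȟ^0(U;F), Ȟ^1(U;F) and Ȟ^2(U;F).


Ȟ^0 = Z, Ȟ^1 = Z, Ȟ^2 = 0

nonempty overlaps:
  A1={{a},{c},{a,b},{a,c},{a,d},{b,c},{c,d},{b,c,d}} A2={{b},{a,b},{b,c},{b,d},{b,c,d}} A3={{b},{c},{a,b},{a,c},{b,c},{b,d},{c,d},{b,c,d}} A4={{b},{c},{d},{a,b},{a,c},{a,d},{b,c},{b,d},{c,d},{b,c,d}} A5={{b},{d},{a,b},{a,d},{b,c},{b,d},{c,d},{b,c,d}} A6={{a},{b},{c},{a,b},{a,c},{a,d},{b,c},{b,d},{c,d},{b,c,d}}
  A12={{a,b},{b,c},{b,c,d}} A13={{c},{a,b},{a,c},{b,c},{c,d},{b,c,d}} A14={{c},{a,b},{a,c},{a,d},{b,c},{c,d},{b,c,d}} A15={{a,b},{a,d},{b,c},{c,d},{b,c,d}} A16={{a},{c},{a,b},{a,c},{a,d},{b,c},{c,d},{b,c,d}} A23={{b},{a,b},{b,c},{b,d},{b,c,d}} A24={{b},{a,b},{b,c},{b,d},{b,c,d}} A25={{b},{a,b},{b,c},{b,d},{b,c,d}} A26={{b},{a,b},{b,c},{b,d},{b,c,d}} A34={{b},{c},{a,b},{a,c},{b,c},{b,d},{c,d},{b,c,d}} A35={{b},{a,b},{b,c},{b,d},{c,d},{b,c,d}} A36={{b},{c},{a,b},{a,c},{b,c},{b,d},{c,d},{b,c,d}} A45={{b},{d},{a,b},{a,d},{b,c},{b,d},{c,d},{b,c,d}} A46={{b},{c},{a,b},{a,c},{a,d},{b,c},{b,d},{c,d},{b,c,d}} A56={{b},{a,b},{a,d},{b,c},{b,d},{c,d},{b,c,d}}
  A123={{a,b},{b,c},{b,c,d}} A124={{a,b},{b,c},{b,c,d}} A125={{a,b},{b,c},{b,c,d}} A126={{a,b},{b,c},{b,c,d}} A134={{c},{a,b},{a,c},{b,c},{c,d},{b,c,d}} A135={{a,b},{b,c},{c,d},{b,c,d}} A136={{c},{a,b},{a,c},{b,c},{c,d},{b,c,d}} A145={{a,b},{a,d},{b,c},{c,d},{b,c,d}} A146={{c},{a,b},{a,c},{a,d},{b,c},{c,d},{b,c,d}} A156={{a,b},{a,d},{b,c},{c,d},{b,c,d}} A234={{b},{a,b},{b,c},{b,d},{b,c,d}} A235={{b},{a,b},{b,c},{b,d},{b,c,d}} A236={{b},{a,b},{b,c},{b,d},{b,c,d}} A245={{b},{a,b},{b,c},{b,d},{b,c,d}} A246={{b},{a,b},{b,c},{b,d},{b,c,d}} A256={{b},{a,b},{b,c},{b,d},{b,c,d}} A345={{b},{a,b},{b,c},{b,d},{c,d},{b,c,d}} A346={{b},{c},{a,b},{a,c},{b,c},{b,d},{c,d},{b,c,d}} A356={{b},{a,b},{b,c},{b,d},{c,d},{b,c,d}} A456={{b},{a,b},{a,d},{b,c},{b,d},{c,d},{b,c,d}}
  A1234={{a,b},{b,c},{b,c,d}} A1235={{a,b},{b,c},{b,c,d}} A1236={{a,b},{b,c},{b,c,d}} A1245={{a,b},{b,c},{b,c,d}} A1246={{a,b},{b,c},{b,c,d}} A1256={{a,b},{b,c},{b,c,d}} A1345={{a,b},{b,c},{c,d},{b,c,d}} A1346={{c},{a,b},{a,c},{b,c},{c,d},{b,c,d}} A1356={{a,b},{b,c},{c,d},{b,c,d}} A1456={{a,b},{a,d},{b,c},{c,d},{b,c,d}} A2345={{b},{a,b},{b,c},{b,d},{b,c,d}} A2346={{b},{a,b},{b,c},{b,d},{b,c,d}} A2356={{b},{a,b},{b,c},{b,d},{b,c,d}} A2456={{b},{a,b},{b,c},{b,d},{b,c,d}} A3456={{b},{a,b},{b,c},{b,d},{c,d},{b,c,d}}
  A12345={{a,b},{b,c},{b,c,d}} A12346={{a,b},{b,c},{b,c,d}} A12356={{a,b},{b,c},{b,c,d}} A12456={{a,b},{b,c},{b,c,d}} A13456={{a,b},{b,c},{c,d},{b,c,d}} A23456={{b},{a,b},{b,c},{b,d},{b,c,d}}
  A123456={{a,b},{b,c},{b,c,d}}
components per intersection:
  A1: {{a},{c},{a,b},{a,c},{a,d},{b,c},{c,d},{b,c,d}}
  A2: {{b},{a,b},{b,c},{b,d},{b,c,d}}
  A3: {{b},{c},{a,b},{a,c},{b,c},{b,d},{c,d},{b,c,d}}
  A4: {{b},{c},{d},{a,b},{a,c},{a,d},{b,c},{b,d},{c,d},{b,c,d}}
  A5: {{b},{d},{a,b},{a,d},{b,c},{b,d},{c,d},{b,c,d}}
  A6: {{a},{b},{c},{a,b},{a,c},{a,d},{b,c},{b,d},{c,d},{b,c,d}}
  A12: {{a,b}} {{b,c},{b,c,d}}
  A13: {{c},{a,c},{b,c},{c,d},{b,c,d}} {{a,b}}
  A14: {{c},{a,c},{b,c},{c,d},{b,c,d}} {{a,b}} {{a,d}}
  A15: {{a,b}} {{a,d}} {{b,c},{c,d},{b,c,d}}
  A16: {{a},{c},{a,b},{a,c},{a,d},{b,c},{c,d},{b,c,d}}
  A23: {{b},{a,b},{b,c},{b,d},{b,c,d}}
  A24: {{b},{a,b},{b,c},{b,d},{b,c,d}}
  A25: {{b},{a,b},{b,c},{b,d},{b,c,d}}
  A26: {{b},{a,b},{b,c},{b,d},{b,c,d}}
  A34: {{b},{c},{a,b},{a,c},{b,c},{b,d},{c,d},{b,c,d}}
  A35: {{b},{a,b},{b,c},{b,d},{c,d},{b,c,d}}
  A36: {{b},{c},{a,b},{a,c},{b,c},{b,d},{c,d},{b,c,d}}
  A45: {{b},{d},{a,b},{a,d},{b,c},{b,d},{c,d},{b,c,d}}
  A46: {{b},{c},{a,b},{a,c},{b,c},{b,d},{c,d},{b,c,d}} {{a,d}}
  A56: {{b},{a,b},{b,c},{b,d},{c,d},{b,c,d}} {{a,d}}
  A123: {{a,b}} {{b,c},{b,c,d}}
  A124: {{a,b}} {{b,c},{b,c,d}}
  A125: {{a,b}} {{b,c},{b,c,d}}
  A126: {{a,b}} {{b,c},{b,c,d}}
  A134: {{c},{a,c},{b,c},{c,d},{b,c,d}} {{a,b}}
  A135: {{a,b}} {{b,c},{c,d},{b,c,d}}
  A136: {{c},{a,c},{b,c},{c,d},{b,c,d}} {{a,b}}
  A145: {{a,b}} {{a,d}} {{b,c},{c,d},{b,c,d}}
  A146: {{c},{a,c},{b,c},{c,d},{b,c,d}} {{a,b}} {{a,d}}
  A156: {{a,b}} {{a,d}} {{b,c},{c,d},{b,c,d}}
  A234: {{b},{a,b},{b,c},{b,d},{b,c,d}}
  A235: {{b},{a,b},{b,c},{b,d},{b,c,d}}
  A236: {{b},{a,b},{b,c},{b,d},{b,c,d}}
  A245: {{b},{a,b},{b,c},{b,d},{b,c,d}}
  A246: {{b},{a,b},{b,c},{b,d},{b,c,d}}
  A256: {{b},{a,b},{b,c},{b,d},{b,c,d}}
  A345: {{b},{a,b},{b,c},{b,d},{c,d},{b,c,d}}
  A346: {{b},{c},{a,b},{a,c},{b,c},{b,d},{c,d},{b,c,d}}
  A356: {{b},{a,b},{b,c},{b,d},{c,d},{b,c,d}}
  A456: {{b},{a,b},{b,c},{b,d},{c,d},{b,c,d}} {{a,d}}
  A1234: {{a,b}} {{b,c},{b,c,d}}
  A1235: {{a,b}} {{b,c},{b,c,d}}
  A1236: {{a,b}} {{b,c},{b,c,d}}
  A1245: {{a,b}} {{b,c},{b,c,d}}
  A1246: {{a,b}} {{b,c},{b,c,d}}
  A1256: {{a,b}} {{b,c},{b,c,d}}
  A1345: {{a,b}} {{b,c},{c,d},{b,c,d}}
  A1346: {{c},{a,c},{b,c},{c,d},{b,c,d}} {{a,b}}
  A1356: {{a,b}} {{b,c},{c,d},{b,c,d}}
  A1456: {{a,b}} {{a,d}} {{b,c},{c,d},{b,c,d}}
  A2345: {{b},{a,b},{b,c},{b,d},{b,c,d}}
  A2346: {{b},{a,b},{b,c},{b,d},{b,c,d}}
  A2356: {{b},{a,b},{b,c},{b,d},{b,c,d}}
  A2456: {{b},{a,b},{b,c},{b,d},{b,c,d}}
  A3456: {{b},{a,b},{b,c},{b,d},{c,d},{b,c,d}}
  A12345: {{a,b}} {{b,c},{b,c,d}}
  A12346: {{a,b}} {{b,c},{b,c,d}}
  A12356: {{a,b}} {{b,c},{b,c,d}}
  A12456: {{a,b}} {{b,c},{b,c,d}}
  A13456: {{a,b}} {{b,c},{c,d},{b,c,d}}
  A23456: {{b},{a,b},{b,c},{b,d},{b,c,d}}
  A123456: {{a,b}} {{b,c},{b,c,d}}
C dims 6,23,34,26; δ0: rk 5, SNF 1^5; δ1: rk 17, SNF 1^17; δ2: rk 17, SNF 1^17
degree 0: 6−5−0 = 1 → Ȟ^0 ≅ Z
degree 1: 23−17−5 = 1 → Ȟ^1 ≅ Z
degree 2: 34−17−17 = 0 → Ȟ^2 ≅ 0


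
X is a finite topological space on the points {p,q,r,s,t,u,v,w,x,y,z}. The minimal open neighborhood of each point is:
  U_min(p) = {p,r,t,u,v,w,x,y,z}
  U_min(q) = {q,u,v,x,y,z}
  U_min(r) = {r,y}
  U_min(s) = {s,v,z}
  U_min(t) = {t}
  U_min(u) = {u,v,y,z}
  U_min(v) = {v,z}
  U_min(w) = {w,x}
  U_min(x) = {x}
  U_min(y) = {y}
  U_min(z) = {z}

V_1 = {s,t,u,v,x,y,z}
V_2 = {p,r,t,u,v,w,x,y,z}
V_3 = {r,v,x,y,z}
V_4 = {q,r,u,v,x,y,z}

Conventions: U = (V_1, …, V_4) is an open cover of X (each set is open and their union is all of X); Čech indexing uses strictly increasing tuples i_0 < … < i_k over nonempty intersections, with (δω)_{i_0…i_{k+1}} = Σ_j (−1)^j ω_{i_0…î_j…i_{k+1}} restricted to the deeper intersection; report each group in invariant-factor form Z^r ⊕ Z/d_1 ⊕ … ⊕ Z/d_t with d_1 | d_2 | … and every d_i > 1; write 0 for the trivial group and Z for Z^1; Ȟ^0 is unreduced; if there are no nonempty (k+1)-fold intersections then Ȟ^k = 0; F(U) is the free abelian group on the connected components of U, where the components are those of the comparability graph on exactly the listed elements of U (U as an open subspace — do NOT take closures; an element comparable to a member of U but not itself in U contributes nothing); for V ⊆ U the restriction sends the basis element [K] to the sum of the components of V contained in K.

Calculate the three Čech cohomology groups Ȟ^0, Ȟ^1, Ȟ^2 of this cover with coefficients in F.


nerve simplices:
  V12={t,u,v,x,y,z} V13={v,x,y,z} V14={u,v,x,y,z} V23={r,v,x,y,z} V24={r,u,v,x,y,z} V34={r,v,x,y,z}
  V123={v,x,y,z} V124={u,v,x,y,z} V134={v,x,y,z} V234={r,v,x,y,z}
  V1234={v,x,y,z}
components per intersection:
  V1: {s,u,v,y,z} {t} {x}
  V2: {p,r,t,u,v,w,x,y,z}
  V3: {r,y} {v,z} {x}
  V4: {q,r,u,v,x,y,z}
  V12: {t} {u,v,y,z} {x}
  V13: {v,z} {x} {y}
  V14: {u,v,y,z} {x}
  V23: {r,y} {v,z} {x}
  V24: {r,u,v,y,z} {x}
  V34: {r,y} {v,z} {x}
  V123: {v,z} {x} {y}
  V124: {u,v,y,z} {x}
  V134: {v,z} {x} {y}
  V234: {r,y} {v,z} {x}
  V1234: {v,z} {x} {y}
C dims 8,16,11,3; δ0: rk 7, SNF 1^7; δ1: rk 8, SNF 1^8; δ2: rk 3, SNF 1^3
degree 0: 8−7−0 = 1 → Ȟ^0 ≅ Z
degree 1: 16−8−7 = 1 → Ȟ^1 ≅ Z
degree 2: 11−3−8 = 0 → Ȟ^2 ≅ 0

Ȟ^0 ≅ Z; Ȟ^1 ≅ Z; Ȟ^2 ≅ 0


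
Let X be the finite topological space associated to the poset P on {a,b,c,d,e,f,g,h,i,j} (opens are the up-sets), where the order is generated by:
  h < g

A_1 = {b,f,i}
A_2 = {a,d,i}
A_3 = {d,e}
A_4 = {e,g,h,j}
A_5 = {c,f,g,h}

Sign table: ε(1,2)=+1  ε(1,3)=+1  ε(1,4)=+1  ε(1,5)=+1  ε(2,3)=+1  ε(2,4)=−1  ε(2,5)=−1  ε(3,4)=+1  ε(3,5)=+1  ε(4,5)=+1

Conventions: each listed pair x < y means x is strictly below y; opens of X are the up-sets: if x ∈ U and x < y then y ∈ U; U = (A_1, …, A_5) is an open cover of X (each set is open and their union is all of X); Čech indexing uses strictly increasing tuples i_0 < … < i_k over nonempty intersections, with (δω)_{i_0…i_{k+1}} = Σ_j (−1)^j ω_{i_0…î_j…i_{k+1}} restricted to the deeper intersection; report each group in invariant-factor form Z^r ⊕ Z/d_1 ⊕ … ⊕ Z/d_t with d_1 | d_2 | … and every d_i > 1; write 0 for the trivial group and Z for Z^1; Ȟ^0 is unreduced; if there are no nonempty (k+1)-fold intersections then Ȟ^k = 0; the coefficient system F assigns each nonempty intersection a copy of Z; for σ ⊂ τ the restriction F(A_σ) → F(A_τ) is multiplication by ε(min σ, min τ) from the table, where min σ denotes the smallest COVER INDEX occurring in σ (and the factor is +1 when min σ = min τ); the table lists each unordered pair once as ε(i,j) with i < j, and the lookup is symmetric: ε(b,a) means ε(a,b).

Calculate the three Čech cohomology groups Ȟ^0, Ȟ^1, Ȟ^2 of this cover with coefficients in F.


cover nerve:
  A12={i} A15={f} A23={d} A34={e} A45={g,h}
C dims 5,5; δ0: rk 4, SNF 1^4
Ȟ^0: (5−4)−0=1 ⇒ Z
Ȟ^1: (5−0)−4=1 ⇒ Z
Ȟ^2: (0−0)−0=0 ⇒ 0

Ȟ^0 ≅ Z,  Ȟ^1 ≅ Z,  Ȟ^2 ≅ 0


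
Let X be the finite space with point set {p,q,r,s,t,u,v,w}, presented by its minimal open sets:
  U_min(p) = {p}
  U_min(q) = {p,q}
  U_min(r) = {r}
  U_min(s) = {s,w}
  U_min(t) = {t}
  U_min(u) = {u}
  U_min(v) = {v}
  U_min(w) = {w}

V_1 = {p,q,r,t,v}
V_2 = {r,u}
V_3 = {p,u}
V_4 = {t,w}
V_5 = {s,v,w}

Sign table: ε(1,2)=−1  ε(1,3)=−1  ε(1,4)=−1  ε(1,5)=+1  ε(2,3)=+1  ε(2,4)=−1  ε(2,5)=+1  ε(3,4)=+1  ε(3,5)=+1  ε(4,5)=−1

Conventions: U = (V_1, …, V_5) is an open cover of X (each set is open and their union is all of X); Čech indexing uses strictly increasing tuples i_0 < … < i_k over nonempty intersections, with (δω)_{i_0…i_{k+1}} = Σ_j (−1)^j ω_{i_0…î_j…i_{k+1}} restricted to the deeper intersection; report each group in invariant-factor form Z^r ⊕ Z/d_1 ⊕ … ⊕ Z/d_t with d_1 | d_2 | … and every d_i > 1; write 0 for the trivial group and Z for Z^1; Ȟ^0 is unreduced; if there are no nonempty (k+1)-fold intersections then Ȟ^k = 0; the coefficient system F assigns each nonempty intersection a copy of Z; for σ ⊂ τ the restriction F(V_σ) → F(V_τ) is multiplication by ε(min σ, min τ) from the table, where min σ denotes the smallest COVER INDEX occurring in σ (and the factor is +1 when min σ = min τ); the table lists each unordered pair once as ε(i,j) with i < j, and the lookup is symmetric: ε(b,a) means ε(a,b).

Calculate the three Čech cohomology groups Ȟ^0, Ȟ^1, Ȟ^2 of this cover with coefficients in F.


Ȟ^0 = Z; Ȟ^1 = Z^2; Ȟ^2 = 0

cover nerve:
  V12={r} V13={p} V14={t} V15={v} V23={u} V45={w}
C dims 5,6; δ0: rk 4, SNF 1^4
Ȟ^0: (5−4)−0=1 ⇒ Z
Ȟ^1: (6−0)−4=2 ⇒ Z^2
Ȟ^2: (0−0)−0=0 ⇒ 0


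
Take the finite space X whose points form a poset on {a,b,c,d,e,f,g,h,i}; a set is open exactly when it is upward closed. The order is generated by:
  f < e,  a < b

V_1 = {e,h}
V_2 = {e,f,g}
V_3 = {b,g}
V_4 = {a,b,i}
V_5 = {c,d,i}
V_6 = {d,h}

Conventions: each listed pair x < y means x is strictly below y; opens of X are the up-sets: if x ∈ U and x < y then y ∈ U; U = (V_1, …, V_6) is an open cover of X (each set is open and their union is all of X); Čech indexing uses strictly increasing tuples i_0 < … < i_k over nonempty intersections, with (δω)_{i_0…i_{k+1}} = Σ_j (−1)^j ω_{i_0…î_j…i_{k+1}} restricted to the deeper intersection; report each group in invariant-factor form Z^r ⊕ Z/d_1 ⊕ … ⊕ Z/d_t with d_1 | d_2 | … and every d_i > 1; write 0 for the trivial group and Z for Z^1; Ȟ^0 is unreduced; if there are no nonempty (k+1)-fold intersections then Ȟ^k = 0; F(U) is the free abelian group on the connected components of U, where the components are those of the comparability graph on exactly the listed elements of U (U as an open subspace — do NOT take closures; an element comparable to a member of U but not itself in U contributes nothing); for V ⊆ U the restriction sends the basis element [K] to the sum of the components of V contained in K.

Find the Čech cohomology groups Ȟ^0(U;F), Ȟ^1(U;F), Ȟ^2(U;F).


nonempty intersections:
  V12={e} V16={h} V23={g} V34={b} V45={i} V56={d}
components per intersection:
  V1: {e} {h}
  V2: {e,f} {g}
  V3: {b} {g}
  V4: {a,b} {i}
  V5: {c} {d} {i}
  V6: {d} {h}
  V12: {e}
  V16: {h}
  V23: {g}
  V34: {b}
  V45: {i}
  V56: {d}
C dims 13,6; δ0: rk 6, SNF 1^6
Ȟ^0: (13−6)−0=7 ⇒ Z^7
Ȟ^1: (6−0)−6=0 ⇒ 0
Ȟ^2: (0−0)−0=0 ⇒ 0

Ȟ^0 ≅ Z^7,  Ȟ^1 ≅ 0,  Ȟ^2 ≅ 0


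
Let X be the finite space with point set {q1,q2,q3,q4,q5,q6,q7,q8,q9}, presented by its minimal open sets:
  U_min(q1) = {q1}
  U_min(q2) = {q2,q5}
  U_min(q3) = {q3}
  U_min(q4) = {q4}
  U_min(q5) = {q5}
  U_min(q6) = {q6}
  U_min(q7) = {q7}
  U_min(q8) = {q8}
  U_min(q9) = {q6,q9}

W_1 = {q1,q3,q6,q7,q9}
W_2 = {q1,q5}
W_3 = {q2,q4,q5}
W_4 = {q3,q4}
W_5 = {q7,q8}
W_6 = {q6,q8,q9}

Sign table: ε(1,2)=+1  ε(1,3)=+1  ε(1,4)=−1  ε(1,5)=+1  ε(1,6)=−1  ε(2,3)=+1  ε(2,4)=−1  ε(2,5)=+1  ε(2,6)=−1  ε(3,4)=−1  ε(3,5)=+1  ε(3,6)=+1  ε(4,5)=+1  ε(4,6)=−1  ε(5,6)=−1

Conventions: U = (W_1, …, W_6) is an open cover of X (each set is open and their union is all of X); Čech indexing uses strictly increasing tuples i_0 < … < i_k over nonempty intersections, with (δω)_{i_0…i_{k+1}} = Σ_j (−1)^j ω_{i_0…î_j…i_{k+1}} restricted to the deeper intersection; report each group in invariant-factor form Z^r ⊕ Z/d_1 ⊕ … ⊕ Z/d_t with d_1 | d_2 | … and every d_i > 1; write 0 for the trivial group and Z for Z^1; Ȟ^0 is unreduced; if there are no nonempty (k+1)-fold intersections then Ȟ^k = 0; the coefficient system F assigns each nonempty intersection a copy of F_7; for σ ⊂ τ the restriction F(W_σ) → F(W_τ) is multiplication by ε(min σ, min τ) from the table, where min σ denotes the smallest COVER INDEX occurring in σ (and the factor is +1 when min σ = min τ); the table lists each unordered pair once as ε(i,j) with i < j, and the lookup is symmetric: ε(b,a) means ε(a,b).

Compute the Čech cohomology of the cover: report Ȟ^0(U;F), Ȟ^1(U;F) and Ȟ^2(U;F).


nonempty overlaps:
  W12={q1} W14={q3} W15={q7} W16={q6,q9} W23={q5} W34={q4} W56={q8}
C dims 6,7; δ0: rk_F7 5
degree 0: 6−5−0 = 1 → Ȟ^0 ≅ Z/7
degree 1: 7−0−5 = 2 → Ȟ^1 ≅ Z/7 ⊕ Z/7
degree 2: 0−0−0 = 0 → Ȟ^2 ≅ 0

Ȟ^0(U;F) ≅ Z/7, Ȟ^1(U;F) ≅ Z/7 ⊕ Z/7, Ȟ^2(U;F) ≅ 0


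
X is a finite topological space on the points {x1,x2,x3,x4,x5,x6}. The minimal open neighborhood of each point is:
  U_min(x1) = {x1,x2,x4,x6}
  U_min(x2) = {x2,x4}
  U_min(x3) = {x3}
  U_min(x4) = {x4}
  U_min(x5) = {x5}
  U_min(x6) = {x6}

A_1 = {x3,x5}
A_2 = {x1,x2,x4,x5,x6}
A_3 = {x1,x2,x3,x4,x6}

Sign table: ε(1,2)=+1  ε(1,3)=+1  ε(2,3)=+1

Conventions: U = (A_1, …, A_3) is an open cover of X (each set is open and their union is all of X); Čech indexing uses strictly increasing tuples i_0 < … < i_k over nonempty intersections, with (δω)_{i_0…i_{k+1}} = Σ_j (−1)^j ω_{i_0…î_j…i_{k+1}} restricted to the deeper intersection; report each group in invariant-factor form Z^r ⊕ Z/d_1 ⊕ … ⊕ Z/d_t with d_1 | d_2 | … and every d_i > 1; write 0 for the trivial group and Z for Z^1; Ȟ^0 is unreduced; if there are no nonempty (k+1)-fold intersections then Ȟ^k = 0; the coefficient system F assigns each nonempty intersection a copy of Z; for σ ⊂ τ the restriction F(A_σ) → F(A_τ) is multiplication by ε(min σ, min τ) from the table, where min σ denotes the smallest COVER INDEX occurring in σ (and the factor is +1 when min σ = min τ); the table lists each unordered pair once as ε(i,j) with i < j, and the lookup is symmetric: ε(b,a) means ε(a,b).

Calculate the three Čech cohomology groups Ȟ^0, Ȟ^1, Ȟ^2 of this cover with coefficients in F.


cover nerve:
  A12={x5} A13={x3} A23={x1,x2,x4,x6}
C dims 3,3; δ0: rk 2, SNF 1^2
Ȟ^0: (3−2)−0=1 ⇒ Z
Ȟ^1: (3−0)−2=1 ⇒ Z
Ȟ^2: (0−0)−0=0 ⇒ 0

Ȟ^0 = Z; Ȟ^1 = Z; Ȟ^2 = 0


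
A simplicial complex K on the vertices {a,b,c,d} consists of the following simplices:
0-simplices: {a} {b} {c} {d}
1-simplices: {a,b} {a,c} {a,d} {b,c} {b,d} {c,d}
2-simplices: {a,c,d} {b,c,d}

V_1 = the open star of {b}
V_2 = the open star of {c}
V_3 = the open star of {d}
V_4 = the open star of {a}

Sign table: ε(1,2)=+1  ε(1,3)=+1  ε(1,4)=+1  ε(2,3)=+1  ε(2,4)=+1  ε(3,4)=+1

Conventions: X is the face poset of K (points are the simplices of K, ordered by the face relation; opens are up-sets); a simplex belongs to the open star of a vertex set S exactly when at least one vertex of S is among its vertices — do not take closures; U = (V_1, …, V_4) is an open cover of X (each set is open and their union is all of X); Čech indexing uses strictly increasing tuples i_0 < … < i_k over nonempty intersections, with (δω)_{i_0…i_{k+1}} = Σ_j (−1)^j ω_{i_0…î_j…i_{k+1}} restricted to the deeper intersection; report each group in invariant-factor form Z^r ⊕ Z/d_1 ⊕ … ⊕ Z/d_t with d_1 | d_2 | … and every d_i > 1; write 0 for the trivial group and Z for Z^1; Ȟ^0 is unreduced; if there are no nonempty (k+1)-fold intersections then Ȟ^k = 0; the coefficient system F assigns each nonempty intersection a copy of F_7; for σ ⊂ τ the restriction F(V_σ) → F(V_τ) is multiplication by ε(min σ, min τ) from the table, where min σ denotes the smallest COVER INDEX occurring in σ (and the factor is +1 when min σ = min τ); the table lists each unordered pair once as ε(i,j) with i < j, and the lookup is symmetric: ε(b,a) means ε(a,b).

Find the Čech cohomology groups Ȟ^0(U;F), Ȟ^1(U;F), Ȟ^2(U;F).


nonempty intersections:
  V1={{b},{a,b},{b,c},{b,d},{b,c,d}} V2={{c},{a,c},{b,c},{c,d},{a,c,d},{b,c,d}} V3={{d},{a,d},{b,d},{c,d},{a,c,d},{b,c,d}} V4={{a},{a,b},{a,c},{a,d},{a,c,d}}
  V12={{b,c},{b,c,d}} V13={{b,d},{b,c,d}} V14={{a,b}} V23={{c,d},{a,c,d},{b,c,d}} V24={{a,c},{a,c,d}} V34={{a,d},{a,c,d}}
  V123={{b,c,d}} V234={{a,c,d}}
C dims 4,6,2; δ0: rk_F7 3; δ1: rk_F7 2
Ȟ^0: (4−3)−0=1 ⇒ Z/7
Ȟ^1: (6−2)−3=1 ⇒ Z/7
Ȟ^2: (2−0)−2=0 ⇒ 0

Ȟ^0 ≅ Z/7, Ȟ^1 ≅ Z/7 and Ȟ^2 ≅ 0


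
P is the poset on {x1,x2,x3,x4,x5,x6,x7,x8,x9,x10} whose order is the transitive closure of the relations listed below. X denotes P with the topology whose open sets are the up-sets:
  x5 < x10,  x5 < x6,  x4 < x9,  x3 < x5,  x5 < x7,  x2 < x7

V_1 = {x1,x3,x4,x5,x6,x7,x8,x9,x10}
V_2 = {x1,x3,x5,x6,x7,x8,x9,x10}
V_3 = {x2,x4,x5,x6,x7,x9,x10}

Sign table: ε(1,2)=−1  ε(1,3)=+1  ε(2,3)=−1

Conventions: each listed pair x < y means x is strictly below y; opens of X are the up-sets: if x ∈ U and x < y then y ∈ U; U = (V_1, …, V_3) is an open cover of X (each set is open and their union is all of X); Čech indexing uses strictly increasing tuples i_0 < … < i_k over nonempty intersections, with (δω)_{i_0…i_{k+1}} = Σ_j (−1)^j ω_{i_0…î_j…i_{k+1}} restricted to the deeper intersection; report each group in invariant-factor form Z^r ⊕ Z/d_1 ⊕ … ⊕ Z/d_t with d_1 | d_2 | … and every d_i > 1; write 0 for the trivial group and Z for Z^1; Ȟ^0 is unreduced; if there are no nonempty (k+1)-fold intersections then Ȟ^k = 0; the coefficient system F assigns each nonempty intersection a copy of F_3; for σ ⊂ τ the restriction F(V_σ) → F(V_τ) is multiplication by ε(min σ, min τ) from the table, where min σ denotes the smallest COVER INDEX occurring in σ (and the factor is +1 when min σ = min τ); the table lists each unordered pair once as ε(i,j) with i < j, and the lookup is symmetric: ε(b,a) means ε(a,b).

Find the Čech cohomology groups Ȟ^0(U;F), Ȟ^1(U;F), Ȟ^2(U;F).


nerve simplices:
  V12={x1,x3,x5,x6,x7,x8,x9,x10} V13={x4,x5,x6,x7,x9,x10} V23={x5,x6,x7,x9,x10}
  V123={x5,x6,x7,x9,x10}
C dims 3,3,1; δ0: rk_F3 2; δ1: rk_F3 1
degree 0: 3−2−0 = 1 → Ȟ^0 ≅ Z/3
degree 1: 3−1−2 = 0 → Ȟ^1 ≅ 0
degree 2: 1−0−1 = 0 → Ȟ^2 ≅ 0

Ȟ^0 ≅ Z/3, Ȟ^1 ≅ 0 and Ȟ^2 ≅ 0


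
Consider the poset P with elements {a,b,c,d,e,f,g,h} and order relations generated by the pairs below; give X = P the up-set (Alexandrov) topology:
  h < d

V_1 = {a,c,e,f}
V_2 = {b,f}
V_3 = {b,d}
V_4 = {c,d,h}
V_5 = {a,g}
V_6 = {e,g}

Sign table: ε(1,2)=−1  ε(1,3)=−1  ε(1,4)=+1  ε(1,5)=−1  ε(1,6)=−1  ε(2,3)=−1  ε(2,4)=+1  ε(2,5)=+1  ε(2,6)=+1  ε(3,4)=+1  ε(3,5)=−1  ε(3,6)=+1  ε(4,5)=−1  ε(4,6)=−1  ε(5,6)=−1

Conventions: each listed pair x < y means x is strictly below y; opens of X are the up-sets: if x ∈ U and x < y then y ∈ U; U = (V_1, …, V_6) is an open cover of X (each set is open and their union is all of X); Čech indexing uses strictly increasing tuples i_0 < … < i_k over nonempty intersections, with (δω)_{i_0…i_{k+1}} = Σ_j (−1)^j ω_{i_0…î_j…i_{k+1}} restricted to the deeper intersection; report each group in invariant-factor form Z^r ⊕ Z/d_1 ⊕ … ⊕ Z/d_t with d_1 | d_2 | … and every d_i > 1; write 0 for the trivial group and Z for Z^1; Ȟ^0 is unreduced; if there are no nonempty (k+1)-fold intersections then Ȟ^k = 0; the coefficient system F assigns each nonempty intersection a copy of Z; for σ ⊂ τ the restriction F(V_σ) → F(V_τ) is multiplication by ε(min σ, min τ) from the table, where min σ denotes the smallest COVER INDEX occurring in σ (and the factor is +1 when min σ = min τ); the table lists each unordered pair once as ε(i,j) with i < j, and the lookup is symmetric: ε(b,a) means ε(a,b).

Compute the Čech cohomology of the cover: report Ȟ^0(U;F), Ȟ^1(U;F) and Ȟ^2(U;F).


cover nerve:
  V12={f} V14={c} V15={a} V16={e} V23={b} V34={d} V56={g}
C dims 6,7; δ0: rk 6, SNF 1^5·2
Ȟ^0: (6−6)−0=0 ⇒ 0
Ȟ^1: (7−0)−6=1 plus torsion [2] ⇒ Z ⊕ Z/2
Ȟ^2: (0−0)−0=0 ⇒ 0

Ȟ^0(U;F) ≅ 0, Ȟ^1(U;F) ≅ Z ⊕ Z/2, Ȟ^2(U;F) ≅ 0
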